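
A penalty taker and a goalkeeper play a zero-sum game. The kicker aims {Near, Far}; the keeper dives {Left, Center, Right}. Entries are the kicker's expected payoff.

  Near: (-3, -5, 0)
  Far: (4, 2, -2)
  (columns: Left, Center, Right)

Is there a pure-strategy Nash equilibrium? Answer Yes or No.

No

Row minima: Near → -5, Far → -2; maximin = -2.
Column maxima: Left → 4, Center → 2, Right → 0; minimax = 0.
-2 ≠ 0, so no pure-strategy equilibrium exists.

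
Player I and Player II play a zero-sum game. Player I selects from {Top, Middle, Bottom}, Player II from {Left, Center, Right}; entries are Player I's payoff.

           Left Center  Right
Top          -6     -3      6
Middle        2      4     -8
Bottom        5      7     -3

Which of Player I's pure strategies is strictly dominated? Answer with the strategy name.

Bottom gives a strictly higher payoff than Middle against every column: 5 > 2, 7 > 4, -3 > -8.
So Middle is strictly dominated and Player I never plays it.

Middle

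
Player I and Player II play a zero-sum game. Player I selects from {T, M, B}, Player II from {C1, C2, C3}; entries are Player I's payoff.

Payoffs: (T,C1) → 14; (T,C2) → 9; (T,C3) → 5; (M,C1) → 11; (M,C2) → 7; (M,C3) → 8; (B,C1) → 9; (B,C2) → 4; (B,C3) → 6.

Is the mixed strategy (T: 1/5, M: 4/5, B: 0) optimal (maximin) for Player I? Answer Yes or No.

Against C1 this mix gives (1/5)·14 + (4/5)·11 = 58/5.
Against C2 this mix gives (1/5)·9 + (4/5)·7 = 37/5.
Against C3 this mix gives (1/5)·5 + (4/5)·8 = 37/5.
All of Player II's active replies (C2, C3) yield 37/5, and no column does worse for Player I. The mix makes Player II indifferent and guarantees 37/5, so it is optimal.

Yes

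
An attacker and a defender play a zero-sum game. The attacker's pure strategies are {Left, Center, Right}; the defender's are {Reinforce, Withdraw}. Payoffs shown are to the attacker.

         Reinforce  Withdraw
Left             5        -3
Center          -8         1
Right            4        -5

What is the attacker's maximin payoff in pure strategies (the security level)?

-3

Row minima: Left → -3, Center → -8, Right → -5.
The best of these is -3.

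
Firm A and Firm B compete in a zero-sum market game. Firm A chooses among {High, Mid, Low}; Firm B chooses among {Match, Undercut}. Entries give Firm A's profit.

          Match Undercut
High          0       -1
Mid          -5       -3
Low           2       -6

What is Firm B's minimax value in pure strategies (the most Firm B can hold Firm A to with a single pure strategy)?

Column maxima: Match → 2, Undercut → -1.
The smallest of these is -1.

-1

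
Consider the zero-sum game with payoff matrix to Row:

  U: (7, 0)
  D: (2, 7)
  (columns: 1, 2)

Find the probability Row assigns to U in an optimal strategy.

5/12

Row minima: U → 0, D → 2; maximin = 2.
Column maxima: 1 → 7, 2 → 7; minimax = 7.
2 ≠ 7, so there is no saddle point; optimal play is mixed.
Let Row play U with probability p. Expected payoff against 1: 7p + 2(1−p) = 5p + 2; against 2: 0p + 7(1−p) = −7p + 7.
Setting these equal: 5p + 2 = −7p + 7 ⇒ 12p = 5 ⇒ p = 5/12, and the value is (5)·(5/12) + 2 = 49/12.
For Column: with q = P(1), equating U's and D's payoffs gives 7q = −5q + 7 ⇒ q = 7/12.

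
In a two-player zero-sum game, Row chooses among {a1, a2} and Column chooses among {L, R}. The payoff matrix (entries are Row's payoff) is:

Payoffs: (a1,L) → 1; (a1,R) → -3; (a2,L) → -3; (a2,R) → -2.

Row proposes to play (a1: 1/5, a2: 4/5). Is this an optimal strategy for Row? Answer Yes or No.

Yes

Against L this mix gives (1/5)·1 + (4/5)·(-3) = -11/5.
Against R this mix gives (1/5)·(-3) + (4/5)·(-2) = -11/5.
All of Column's active replies (L, R) yield -11/5, and no column does worse for Row. The mix makes Column indifferent and guarantees -11/5, so it is optimal.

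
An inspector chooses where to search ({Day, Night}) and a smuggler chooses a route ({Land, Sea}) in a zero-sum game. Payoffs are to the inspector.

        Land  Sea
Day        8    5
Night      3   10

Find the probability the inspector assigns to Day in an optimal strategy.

7/10

Row minima: Day → 5, Night → 3; maximin = 5.
Column maxima: Land → 8, Sea → 10; minimax = 8.
5 ≠ 8, so there is no saddle point; optimal play is mixed.
Let the inspector play Day with probability p. Expected payoff against Land: 8p + 3(1−p) = 5p + 3; against Sea: 5p + 10(1−p) = −5p + 10.
Setting these equal: 5p + 3 = −5p + 10 ⇒ 10p = 7 ⇒ p = 7/10, and the value is (5)·(7/10) + 3 = 13/2.
For the smuggler: with q = P(Land), equating Day's and Night's payoffs gives 3q + 5 = −7q + 10 ⇒ q = 1/2.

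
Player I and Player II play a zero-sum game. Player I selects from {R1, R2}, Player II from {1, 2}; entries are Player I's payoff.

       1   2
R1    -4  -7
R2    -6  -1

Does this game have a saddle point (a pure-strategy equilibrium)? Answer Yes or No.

No

Row minima: R1 → -7, R2 → -6; maximin = -6.
Column maxima: 1 → -4, 2 → -1; minimax = -4.
-6 ≠ -4, so no pure-strategy equilibrium exists.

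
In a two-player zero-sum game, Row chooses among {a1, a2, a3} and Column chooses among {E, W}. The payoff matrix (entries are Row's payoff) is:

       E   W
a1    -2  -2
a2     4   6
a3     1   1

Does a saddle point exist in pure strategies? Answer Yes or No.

Yes

Row minima: a1 → -2, a2 → 4, a3 → 1; maximin = 4.
Column maxima: E → 4, W → 6; minimax = 4.
maximin = minimax = 4, so a saddle point exists.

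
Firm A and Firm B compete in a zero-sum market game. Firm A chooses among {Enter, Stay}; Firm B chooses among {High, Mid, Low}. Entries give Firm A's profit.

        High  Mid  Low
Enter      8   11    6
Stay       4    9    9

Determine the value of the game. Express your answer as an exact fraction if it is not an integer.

Row minima: Enter → 6, Stay → 4; maximin = 6.
Column maxima: High → 8, Mid → 11, Low → 9; minimax = 8.
6 ≠ 8, so there is no saddle point; optimal play is mixed.
Mid is strictly dominated by High (it gives Firm A strictly more in every row), so Firm B never plays it.
On the remaining 2×2 (Enter, Stay vs High, Low):
Let Firm A play Enter with probability p. Expected payoff against High: 8p + 4(1−p) = 4p + 4; against Low: 6p + 9(1−p) = −3p + 9.
Setting these equal: 4p + 4 = −3p + 9 ⇒ 7p = 5 ⇒ p = 5/7, and the value is (4)·(5/7) + 4 = 48/7.
For Firm B: with q = P(High), equating Enter's and Stay's payoffs gives 2q + 6 = −5q + 9 ⇒ q = 3/7.

48/7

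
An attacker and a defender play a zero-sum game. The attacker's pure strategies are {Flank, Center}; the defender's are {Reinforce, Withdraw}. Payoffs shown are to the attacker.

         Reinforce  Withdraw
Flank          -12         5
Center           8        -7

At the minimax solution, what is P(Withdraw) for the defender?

Row minima: Flank → -12, Center → -7; maximin = -7.
Column maxima: Reinforce → 8, Withdraw → 5; minimax = 5.
-7 ≠ 5, so there is no saddle point; optimal play is mixed.
Let the attacker play Flank with probability p. Expected payoff against Reinforce: (-12)p + 8(1−p) = −20p + 8; against Withdraw: 5p + (-7)(1−p) = 12p − 7.
Setting these equal: −20p + 8 = 12p − 7 ⇒ −32p = -15 ⇒ p = 15/32, and the value is (-20)·(15/32) + 8 = -11/8.
For the defender: with q = P(Reinforce), equating Flank's and Center's payoffs gives −17q + 5 = 15q − 7 ⇒ q = 3/8.

5/8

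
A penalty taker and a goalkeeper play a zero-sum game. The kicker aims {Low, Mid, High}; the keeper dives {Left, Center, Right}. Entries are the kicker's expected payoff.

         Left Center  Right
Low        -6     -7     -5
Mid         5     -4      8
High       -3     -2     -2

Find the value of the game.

Row minima: Low → -7, Mid → -4, High → -3; maximin = -3.
Column maxima: Left → 5, Center → -2, Right → 8; minimax = -2.
-3 ≠ -2, so there is no saddle point; optimal play is mixed.
Low is strictly dominated by Mid, so the kicker never plays it.
Right is strictly dominated by Left (it gives the kicker strictly more in every row), so the keeper never plays it.
On the remaining 2×2 (Mid, High vs Left, Center):
Let the kicker play Mid with probability p. Expected payoff against Left: 5p + (-3)(1−p) = 8p − 3; against Center: (-4)p + (-2)(1−p) = −2p − 2.
Setting these equal: 8p − 3 = −2p − 2 ⇒ 10p = 1 ⇒ p = 1/10, and the value is (8)·(1/10) − 3 = -11/5.
For the keeper: with q = P(Left), equating Mid's and High's payoffs gives 9q − 4 = −q − 2 ⇒ q = 1/5.

-11/5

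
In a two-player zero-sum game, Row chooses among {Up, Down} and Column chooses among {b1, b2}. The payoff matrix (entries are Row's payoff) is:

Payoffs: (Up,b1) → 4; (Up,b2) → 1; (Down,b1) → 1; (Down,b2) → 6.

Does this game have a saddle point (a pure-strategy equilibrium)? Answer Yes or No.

Row minima: Up → 1, Down → 1; maximin = 1.
Column maxima: b1 → 4, b2 → 6; minimax = 4.
1 ≠ 4, so no pure-strategy equilibrium exists.

No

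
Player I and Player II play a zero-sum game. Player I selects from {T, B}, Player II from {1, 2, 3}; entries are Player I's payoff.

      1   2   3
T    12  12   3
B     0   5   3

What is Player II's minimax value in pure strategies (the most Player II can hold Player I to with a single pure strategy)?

Column maxima: 1 → 12, 2 → 12, 3 → 3.
The smallest of these is 3.

3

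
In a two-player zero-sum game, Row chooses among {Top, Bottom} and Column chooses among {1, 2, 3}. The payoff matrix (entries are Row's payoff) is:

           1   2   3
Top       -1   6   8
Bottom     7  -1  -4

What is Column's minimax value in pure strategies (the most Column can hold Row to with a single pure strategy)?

6

Column maxima: 1 → 7, 2 → 6, 3 → 8.
The smallest of these is 6.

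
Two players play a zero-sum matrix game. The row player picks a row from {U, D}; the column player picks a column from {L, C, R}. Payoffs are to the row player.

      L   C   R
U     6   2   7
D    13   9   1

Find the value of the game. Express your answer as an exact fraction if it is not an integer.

Row minima: U → 2, D → 1; maximin = 2.
Column maxima: L → 13, C → 9, R → 7; minimax = 7.
2 ≠ 7, so there is no saddle point; optimal play is mixed.
L is strictly dominated by C (it gives the row player strictly more in every row), so the column player never plays it.
On the remaining 2×2 (U, D vs C, R):
Let the row player play U with probability p. Expected payoff against C: 2p + 9(1−p) = −7p + 9; against R: 7p + 1(1−p) = 6p + 1.
Setting these equal: −7p + 9 = 6p + 1 ⇒ −13p = -8 ⇒ p = 8/13, and the value is (-7)·(8/13) + 9 = 61/13.
For the column player: with q = P(C), equating U's and D's payoffs gives −5q + 7 = 8q + 1 ⇒ q = 6/13.

61/13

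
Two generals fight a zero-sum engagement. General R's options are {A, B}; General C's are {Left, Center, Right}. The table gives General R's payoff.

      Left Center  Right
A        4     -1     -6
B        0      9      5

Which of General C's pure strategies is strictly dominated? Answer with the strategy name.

Center

Right holds General R's payoff strictly below Center in every row: -6 < -1, 5 < 9.
So Center is strictly dominated for General C.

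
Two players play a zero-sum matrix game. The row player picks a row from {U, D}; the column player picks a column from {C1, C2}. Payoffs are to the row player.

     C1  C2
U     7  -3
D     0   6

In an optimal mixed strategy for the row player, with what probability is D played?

5/8

Row minima: U → -3, D → 0; maximin = 0.
Column maxima: C1 → 7, C2 → 6; minimax = 6.
0 ≠ 6, so there is no saddle point; optimal play is mixed.
Let the row player play U with probability p. Expected payoff against C1: 7p + 0(1−p) = 7p; against C2: (-3)p + 6(1−p) = −9p + 6.
Setting these equal: 7p = −9p + 6 ⇒ 16p = 6 ⇒ p = 3/8, and the value is (7)·(3/8) = 21/8.
For the column player: with q = P(C1), equating U's and D's payoffs gives 10q − 3 = −6q + 6 ⇒ q = 9/16.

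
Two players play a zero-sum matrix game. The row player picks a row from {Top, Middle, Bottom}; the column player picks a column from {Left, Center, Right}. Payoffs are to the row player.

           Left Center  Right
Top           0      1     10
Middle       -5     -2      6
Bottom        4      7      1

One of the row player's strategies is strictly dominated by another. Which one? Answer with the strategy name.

Middle

Top gives a strictly higher payoff than Middle against every column: 0 > -5, 1 > -2, 10 > 6.
So Middle is strictly dominated and the row player never plays it.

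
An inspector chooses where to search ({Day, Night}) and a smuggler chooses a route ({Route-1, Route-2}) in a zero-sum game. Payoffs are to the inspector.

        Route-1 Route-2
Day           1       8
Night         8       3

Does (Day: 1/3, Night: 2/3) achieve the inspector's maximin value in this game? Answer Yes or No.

Against Route-1 this mix gives (1/3)·1 + (2/3)·8 = 17/3.
Against Route-2 this mix gives (1/3)·8 + (2/3)·3 = 14/3.
The smuggler will play Route-2, holding the inspector to 14/3. Shifting weight toward the row that does better against Route-2 would raise this floor (the equalizing mix achieves 61/12 against both Route-2 and Route-1), so the proposed strategy is not optimal.

No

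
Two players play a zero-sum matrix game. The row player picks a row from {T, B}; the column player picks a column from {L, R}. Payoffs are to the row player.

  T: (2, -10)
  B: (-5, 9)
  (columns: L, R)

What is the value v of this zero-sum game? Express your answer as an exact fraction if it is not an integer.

Row minima: T → -10, B → -5; maximin = -5.
Column maxima: L → 2, R → 9; minimax = 2.
-5 ≠ 2, so there is no saddle point; optimal play is mixed.
Let the row player play T with probability p. Expected payoff against L: 2p + (-5)(1−p) = 7p − 5; against R: (-10)p + 9(1−p) = −19p + 9.
Setting these equal: 7p − 5 = −19p + 9 ⇒ 26p = 14 ⇒ p = 7/13, and the value is (7)·(7/13) − 5 = -16/13.
For the column player: with q = P(L), equating T's and B's payoffs gives 12q − 10 = −14q + 9 ⇒ q = 19/26.

-16/13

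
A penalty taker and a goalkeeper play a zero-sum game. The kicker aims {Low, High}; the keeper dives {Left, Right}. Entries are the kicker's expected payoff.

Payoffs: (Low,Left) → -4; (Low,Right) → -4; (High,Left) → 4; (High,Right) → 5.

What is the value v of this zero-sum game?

4

Row minima: Low → -4, High → 4; maximin = 4.
Column maxima: Left → 4, Right → 5; minimax = 4.
Since maximin = minimax = 4, there is a saddle point and the value is 4.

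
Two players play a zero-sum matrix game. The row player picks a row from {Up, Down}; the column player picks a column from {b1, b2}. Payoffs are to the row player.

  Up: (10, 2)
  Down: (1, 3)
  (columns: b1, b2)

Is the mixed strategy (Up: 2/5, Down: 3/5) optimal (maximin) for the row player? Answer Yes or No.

Against b1 this mix gives (2/5)·10 + (3/5)·1 = 23/5.
Against b2 this mix gives (2/5)·2 + (3/5)·3 = 13/5.
The column player will play b2, holding the row player to 13/5. Shifting weight toward the row that does better against b2 would raise this floor (the equalizing mix achieves 14/5 against both b2 and b1), so the proposed strategy is not optimal.

No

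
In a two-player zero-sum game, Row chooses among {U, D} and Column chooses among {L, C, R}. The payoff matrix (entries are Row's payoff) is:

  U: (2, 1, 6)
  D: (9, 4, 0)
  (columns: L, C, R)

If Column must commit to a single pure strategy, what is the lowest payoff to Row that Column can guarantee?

4

Column maxima: L → 9, C → 4, R → 6.
The smallest of these is 4.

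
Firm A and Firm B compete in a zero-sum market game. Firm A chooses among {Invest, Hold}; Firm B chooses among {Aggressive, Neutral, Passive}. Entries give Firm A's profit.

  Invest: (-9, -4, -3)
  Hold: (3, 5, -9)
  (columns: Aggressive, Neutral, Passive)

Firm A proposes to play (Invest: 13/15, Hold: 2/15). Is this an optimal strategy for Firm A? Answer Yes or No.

Against Aggressive this mix gives (13/15)·(-9) + (2/15)·3 = -37/5.
Against Neutral this mix gives (13/15)·(-4) + (2/15)·5 = -14/5.
Against Passive this mix gives (13/15)·(-3) + (2/15)·(-9) = -19/5.
Firm B will play Aggressive, holding Firm A to -37/5. Shifting weight toward the row that does better against Aggressive would raise this floor (the equalizing mix achieves -5 against both Aggressive and Passive), so the proposed strategy is not optimal.

No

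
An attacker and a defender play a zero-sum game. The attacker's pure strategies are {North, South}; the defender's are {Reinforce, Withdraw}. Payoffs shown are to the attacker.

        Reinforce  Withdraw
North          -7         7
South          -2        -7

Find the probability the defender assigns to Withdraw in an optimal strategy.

5/19

Row minima: North → -7, South → -7; maximin = -7.
Column maxima: Reinforce → -2, Withdraw → 7; minimax = -2.
-7 ≠ -2, so there is no saddle point; optimal play is mixed.
Let the attacker play North with probability p. Expected payoff against Reinforce: (-7)p + (-2)(1−p) = −5p − 2; against Withdraw: 7p + (-7)(1−p) = 14p − 7.
Setting these equal: −5p − 2 = 14p − 7 ⇒ −19p = -5 ⇒ p = 5/19, and the value is (-5)·(5/19) − 2 = -63/19.
For the defender: with q = P(Reinforce), equating North's and South's payoffs gives −14q + 7 = 5q − 7 ⇒ q = 14/19.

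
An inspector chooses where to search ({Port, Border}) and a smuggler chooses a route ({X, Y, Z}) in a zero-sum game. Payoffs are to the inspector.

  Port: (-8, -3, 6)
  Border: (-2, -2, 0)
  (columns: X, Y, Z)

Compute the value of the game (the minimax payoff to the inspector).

-2

Row minima: Port → -8, Border → -2; maximin = -2.
Column maxima: X → -2, Y → -2, Z → 6; minimax = -2.
Since maximin = minimax = -2, there is a saddle point and the value is -2.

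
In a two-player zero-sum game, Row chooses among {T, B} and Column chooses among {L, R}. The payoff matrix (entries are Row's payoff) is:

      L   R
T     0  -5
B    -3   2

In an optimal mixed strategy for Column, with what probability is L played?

Row minima: T → -5, B → -3; maximin = -3.
Column maxima: L → 0, R → 2; minimax = 0.
-3 ≠ 0, so there is no saddle point; optimal play is mixed.
Let Row play T with probability p. Expected payoff against L: 0p + (-3)(1−p) = 3p − 3; against R: (-5)p + 2(1−p) = −7p + 2.
Setting these equal: 3p − 3 = −7p + 2 ⇒ 10p = 5 ⇒ p = 1/2, and the value is (3)·(1/2) − 3 = -3/2.
For Column: with q = P(L), equating T's and B's payoffs gives 5q − 5 = −5q + 2 ⇒ q = 7/10.

7/10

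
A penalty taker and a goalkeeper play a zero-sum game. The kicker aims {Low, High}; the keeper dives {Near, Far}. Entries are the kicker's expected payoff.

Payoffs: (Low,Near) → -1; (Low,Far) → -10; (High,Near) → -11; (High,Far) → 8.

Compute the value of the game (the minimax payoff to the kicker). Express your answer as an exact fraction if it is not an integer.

Row minima: Low → -10, High → -11; maximin = -10.
Column maxima: Near → -1, Far → 8; minimax = -1.
-10 ≠ -1, so there is no saddle point; optimal play is mixed.
Let the kicker play Low with probability p. Expected payoff against Near: (-1)p + (-11)(1−p) = 10p − 11; against Far: (-10)p + 8(1−p) = −18p + 8.
Setting these equal: 10p − 11 = −18p + 8 ⇒ 28p = 19 ⇒ p = 19/28, and the value is (10)·(19/28) − 11 = -59/14.
For the keeper: with q = P(Near), equating Low's and High's payoffs gives 9q − 10 = −19q + 8 ⇒ q = 9/14.

-59/14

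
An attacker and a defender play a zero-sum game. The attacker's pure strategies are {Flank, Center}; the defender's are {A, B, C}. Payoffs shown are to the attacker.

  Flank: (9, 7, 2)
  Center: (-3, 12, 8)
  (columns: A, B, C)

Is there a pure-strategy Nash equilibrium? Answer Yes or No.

Row minima: Flank → 2, Center → -3; maximin = 2.
Column maxima: A → 9, B → 12, C → 8; minimax = 8.
2 ≠ 8, so no pure-strategy equilibrium exists.

No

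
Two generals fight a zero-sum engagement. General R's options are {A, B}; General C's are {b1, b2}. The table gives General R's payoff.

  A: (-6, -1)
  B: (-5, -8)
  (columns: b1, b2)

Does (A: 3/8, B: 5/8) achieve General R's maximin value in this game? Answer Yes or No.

Yes

Against b1 this mix gives (3/8)·(-6) + (5/8)·(-5) = -43/8.
Against b2 this mix gives (3/8)·(-1) + (5/8)·(-8) = -43/8.
All of General C's active replies (b1, b2) yield -43/8, and no column does worse for General R. The mix makes General C indifferent and guarantees -43/8, so it is optimal.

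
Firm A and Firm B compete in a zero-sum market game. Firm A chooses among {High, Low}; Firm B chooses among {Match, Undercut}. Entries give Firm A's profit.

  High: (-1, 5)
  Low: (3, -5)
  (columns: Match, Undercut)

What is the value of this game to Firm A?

5/7

Row minima: High → -1, Low → -5; maximin = -1.
Column maxima: Match → 3, Undercut → 5; minimax = 3.
-1 ≠ 3, so there is no saddle point; optimal play is mixed.
Let Firm A play High with probability p. Expected payoff against Match: (-1)p + 3(1−p) = −4p + 3; against Undercut: 5p + (-5)(1−p) = 10p − 5.
Setting these equal: −4p + 3 = 10p − 5 ⇒ −14p = -8 ⇒ p = 4/7, and the value is (-4)·(4/7) + 3 = 5/7.
For Firm B: with q = P(Match), equating High's and Low's payoffs gives −6q + 5 = 8q − 5 ⇒ q = 5/7.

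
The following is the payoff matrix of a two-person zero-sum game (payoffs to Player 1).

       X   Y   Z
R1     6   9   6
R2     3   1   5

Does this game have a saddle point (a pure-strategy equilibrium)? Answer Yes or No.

Yes

Row minima: R1 → 6, R2 → 1; maximin = 6.
Column maxima: X → 6, Y → 9, Z → 6; minimax = 6.
maximin = minimax = 6, so a saddle point exists.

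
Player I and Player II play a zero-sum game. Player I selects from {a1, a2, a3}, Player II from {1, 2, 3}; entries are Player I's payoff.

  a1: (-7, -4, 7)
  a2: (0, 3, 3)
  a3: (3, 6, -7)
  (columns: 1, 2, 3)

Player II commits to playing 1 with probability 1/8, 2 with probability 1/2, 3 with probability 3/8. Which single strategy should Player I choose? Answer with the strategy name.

Expected payoff of a1: (1/8)·(-7) + (1/2)·(-4) + (3/8)·7 = -1/4.
Expected payoff of a2: (1/8)·0 + (1/2)·3 + (3/8)·3 = 21/8.
Expected payoff of a3: (1/8)·3 + (1/2)·6 + (3/8)·(-7) = 3/4.
The largest is 21/8, so Player I's best response is a2.

a2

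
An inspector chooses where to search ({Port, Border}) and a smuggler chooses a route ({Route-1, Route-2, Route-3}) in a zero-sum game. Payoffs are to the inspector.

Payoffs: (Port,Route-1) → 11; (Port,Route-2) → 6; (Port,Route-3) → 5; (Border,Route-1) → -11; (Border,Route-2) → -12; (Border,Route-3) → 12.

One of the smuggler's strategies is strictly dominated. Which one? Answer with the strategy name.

Route-1

Route-2 holds the inspector's payoff strictly below Route-1 in every row: 6 < 11, -12 < -11.
So Route-1 is strictly dominated for the smuggler.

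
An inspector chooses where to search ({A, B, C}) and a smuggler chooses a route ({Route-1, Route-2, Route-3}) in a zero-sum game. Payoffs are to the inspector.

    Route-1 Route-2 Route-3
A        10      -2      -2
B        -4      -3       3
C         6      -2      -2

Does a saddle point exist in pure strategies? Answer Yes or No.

Row minima: A → -2, B → -4, C → -2; maximin = -2.
Column maxima: Route-1 → 10, Route-2 → -2, Route-3 → 3; minimax = -2.
maximin = minimax = -2, so a saddle point exists.

Yes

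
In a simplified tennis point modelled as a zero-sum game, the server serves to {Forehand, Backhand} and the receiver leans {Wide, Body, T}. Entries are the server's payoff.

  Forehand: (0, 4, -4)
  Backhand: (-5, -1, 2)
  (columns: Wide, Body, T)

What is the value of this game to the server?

-20/11

Row minima: Forehand → -4, Backhand → -5; maximin = -4.
Column maxima: Wide → 0, Body → 4, T → 2; minimax = 0.
-4 ≠ 0, so there is no saddle point; optimal play is mixed.
Body is strictly dominated by Wide (it gives the server strictly more in every row), so the receiver never plays it.
On the remaining 2×2 (Forehand, Backhand vs Wide, T):
Let the server play Forehand with probability p. Expected payoff against Wide: 0p + (-5)(1−p) = 5p − 5; against T: (-4)p + 2(1−p) = −6p + 2.
Setting these equal: 5p − 5 = −6p + 2 ⇒ 11p = 7 ⇒ p = 7/11, and the value is (5)·(7/11) − 5 = -20/11.
For the receiver: with q = P(Wide), equating Forehand's and Backhand's payoffs gives 4q − 4 = −7q + 2 ⇒ q = 6/11.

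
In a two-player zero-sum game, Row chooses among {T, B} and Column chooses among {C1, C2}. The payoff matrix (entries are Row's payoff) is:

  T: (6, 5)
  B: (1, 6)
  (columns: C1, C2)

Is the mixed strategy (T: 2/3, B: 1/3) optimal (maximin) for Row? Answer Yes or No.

Against C1 this mix gives (2/3)·6 + (1/3)·1 = 13/3.
Against C2 this mix gives (2/3)·5 + (1/3)·6 = 16/3.
Column will play C1, holding Row to 13/3. Shifting weight toward the row that does better against C1 would raise this floor (the equalizing mix achieves 31/6 against both C1 and C2), so the proposed strategy is not optimal.

No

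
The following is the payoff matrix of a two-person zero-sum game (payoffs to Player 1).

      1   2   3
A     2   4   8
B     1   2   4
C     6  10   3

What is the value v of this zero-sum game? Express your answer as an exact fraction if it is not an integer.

Row minima: A → 2, B → 1, C → 3; maximin = 3.
Column maxima: 1 → 6, 2 → 10, 3 → 8; minimax = 6.
3 ≠ 6, so there is no saddle point; optimal play is mixed.
B is strictly dominated by A, so Player 1 never plays it.
2 is strictly dominated by 1 (it gives Player 1 strictly more in every row), so Player 2 never plays it.
On the remaining 2×2 (A, C vs 1, 3):
Let Player 1 play A with probability p. Expected payoff against 1: 2p + 6(1−p) = −4p + 6; against 3: 8p + 3(1−p) = 5p + 3.
Setting these equal: −4p + 6 = 5p + 3 ⇒ −9p = -3 ⇒ p = 1/3, and the value is (-4)·(1/3) + 6 = 14/3.
For Player 2: with q = P(1), equating A's and C's payoffs gives −6q + 8 = 3q + 3 ⇒ q = 5/9.

14/3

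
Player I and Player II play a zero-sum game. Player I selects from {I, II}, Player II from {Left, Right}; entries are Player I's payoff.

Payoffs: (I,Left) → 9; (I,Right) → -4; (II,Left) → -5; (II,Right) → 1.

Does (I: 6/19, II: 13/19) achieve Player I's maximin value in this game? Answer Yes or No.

Against Left this mix gives (6/19)·9 + (13/19)·(-5) = -11/19.
Against Right this mix gives (6/19)·(-4) + (13/19)·1 = -11/19.
All of Player II's active replies (Left, Right) yield -11/19, and no column does worse for Player I. The mix makes Player II indifferent and guarantees -11/19, so it is optimal.

Yes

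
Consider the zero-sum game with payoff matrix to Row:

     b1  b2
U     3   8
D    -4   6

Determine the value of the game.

3

Row minima: U → 3, D → -4; maximin = 3.
Column maxima: b1 → 3, b2 → 8; minimax = 3.
Since maximin = minimax = 3, there is a saddle point and the value is 3.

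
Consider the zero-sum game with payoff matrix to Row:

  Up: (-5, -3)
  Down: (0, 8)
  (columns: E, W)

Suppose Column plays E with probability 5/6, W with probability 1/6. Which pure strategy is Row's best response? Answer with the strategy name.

Expected payoff of Up: (5/6)·(-5) + (1/6)·(-3) = -14/3.
Expected payoff of Down: (5/6)·0 + (1/6)·8 = 4/3.
The largest is 4/3, so Row's best response is Down.

Down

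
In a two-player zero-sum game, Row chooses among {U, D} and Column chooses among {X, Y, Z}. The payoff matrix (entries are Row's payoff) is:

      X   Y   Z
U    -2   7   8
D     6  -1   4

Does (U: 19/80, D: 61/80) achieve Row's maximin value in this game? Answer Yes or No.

Against X this mix gives (19/80)·(-2) + (61/80)·6 = 41/10.
Against Y this mix gives (19/80)·7 + (61/80)·(-1) = 9/10.
Against Z this mix gives (19/80)·8 + (61/80)·4 = 99/20.
Column will play Y, holding Row to 9/10. Shifting weight toward the row that does better against Y would raise this floor (the equalizing mix achieves 5/2 against both Y and X), so the proposed strategy is not optimal.

No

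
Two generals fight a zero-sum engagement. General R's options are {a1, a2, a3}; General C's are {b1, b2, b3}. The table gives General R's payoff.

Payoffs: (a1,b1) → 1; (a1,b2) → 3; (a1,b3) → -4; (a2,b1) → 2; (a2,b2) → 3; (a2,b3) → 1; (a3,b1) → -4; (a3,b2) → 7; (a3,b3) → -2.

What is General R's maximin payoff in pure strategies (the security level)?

Row minima: a1 → -4, a2 → 1, a3 → -4.
The best of these is 1.

1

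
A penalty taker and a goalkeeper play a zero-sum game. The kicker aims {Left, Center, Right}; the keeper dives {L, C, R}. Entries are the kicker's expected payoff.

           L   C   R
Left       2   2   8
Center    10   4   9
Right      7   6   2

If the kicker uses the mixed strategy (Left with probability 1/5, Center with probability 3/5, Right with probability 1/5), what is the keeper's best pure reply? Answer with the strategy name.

C

If the keeper plays L, the kicker's expected payoff is (1/5)·2 + (3/5)·10 + (1/5)·7 = 39/5.
If the keeper plays C, the kicker's expected payoff is (1/5)·2 + (3/5)·4 + (1/5)·6 = 4.
If the keeper plays R, the kicker's expected payoff is (1/5)·8 + (3/5)·9 + (1/5)·2 = 37/5.
The keeper minimizes the kicker's payoff; the smallest is 4, so the best response is C.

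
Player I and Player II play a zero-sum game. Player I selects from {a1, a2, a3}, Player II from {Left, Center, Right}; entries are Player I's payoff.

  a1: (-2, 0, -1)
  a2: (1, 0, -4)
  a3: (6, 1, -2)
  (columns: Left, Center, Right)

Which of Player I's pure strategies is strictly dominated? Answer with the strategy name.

a2

a3 gives a strictly higher payoff than a2 against every column: 6 > 1, 1 > 0, -2 > -4.
So a2 is strictly dominated and Player I never plays it.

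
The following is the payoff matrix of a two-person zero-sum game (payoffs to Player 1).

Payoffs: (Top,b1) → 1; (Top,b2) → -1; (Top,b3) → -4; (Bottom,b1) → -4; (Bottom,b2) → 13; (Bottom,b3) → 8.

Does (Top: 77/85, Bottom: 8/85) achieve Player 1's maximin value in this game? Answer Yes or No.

Against b1 this mix gives (77/85)·1 + (8/85)·(-4) = 9/17.
Against b2 this mix gives (77/85)·(-1) + (8/85)·13 = 27/85.
Against b3 this mix gives (77/85)·(-4) + (8/85)·8 = -244/85.
Player 2 will play b3, holding Player 1 to -244/85. Shifting weight toward the row that does better against b3 would raise this floor (the equalizing mix achieves -8/17 against both b3 and b1), so the proposed strategy is not optimal.

No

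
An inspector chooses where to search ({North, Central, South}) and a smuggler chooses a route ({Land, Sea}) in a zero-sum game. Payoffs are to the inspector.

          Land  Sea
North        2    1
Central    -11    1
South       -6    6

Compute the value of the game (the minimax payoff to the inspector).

Row minima: North → 1, Central → -11, South → -6; maximin = 1.
Column maxima: Land → 2, Sea → 6; minimax = 2.
1 ≠ 2, so there is no saddle point; optimal play is mixed.
Central is strictly dominated by South, so the inspector never plays it.
On the remaining 2×2 (North, South vs Land, Sea):
Let the inspector play North with probability p. Expected payoff against Land: 2p + (-6)(1−p) = 8p − 6; against Sea: 1p + 6(1−p) = −5p + 6.
Setting these equal: 8p − 6 = −5p + 6 ⇒ 13p = 12 ⇒ p = 12/13, and the value is (8)·(12/13) − 6 = 18/13.
For the smuggler: with q = P(Land), equating North's and South's payoffs gives q + 1 = −12q + 6 ⇒ q = 5/13.

18/13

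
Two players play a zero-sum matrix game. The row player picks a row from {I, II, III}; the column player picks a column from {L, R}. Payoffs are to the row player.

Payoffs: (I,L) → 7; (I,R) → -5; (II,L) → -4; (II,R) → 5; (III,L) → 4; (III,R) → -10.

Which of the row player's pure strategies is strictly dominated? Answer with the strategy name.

III

I gives a strictly higher payoff than III against every column: 7 > 4, -5 > -10.
So III is strictly dominated and the row player never plays it.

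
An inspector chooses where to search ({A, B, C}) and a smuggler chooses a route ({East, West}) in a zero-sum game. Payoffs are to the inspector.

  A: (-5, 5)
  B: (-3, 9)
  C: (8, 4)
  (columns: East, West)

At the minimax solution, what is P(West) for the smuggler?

Row minima: A → -5, B → -3, C → 4; maximin = 4.
Column maxima: East → 8, West → 9; minimax = 8.
4 ≠ 8, so there is no saddle point; optimal play is mixed.
A is strictly dominated by B, so the inspector never plays it.
On the remaining 2×2 (B, C vs East, West):
Let the inspector play B with probability p. Expected payoff against East: (-3)p + 8(1−p) = −11p + 8; against West: 9p + 4(1−p) = 5p + 4.
Setting these equal: −11p + 8 = 5p + 4 ⇒ −16p = -4 ⇒ p = 1/4, and the value is (-11)·(1/4) + 8 = 21/4.
For the smuggler: with q = P(East), equating B's and C's payoffs gives −12q + 9 = 4q + 4 ⇒ q = 5/16.

11/16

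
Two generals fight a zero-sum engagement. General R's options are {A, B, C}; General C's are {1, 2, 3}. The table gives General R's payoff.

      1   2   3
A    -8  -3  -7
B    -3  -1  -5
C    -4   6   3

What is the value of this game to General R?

Row minima: A → -8, B → -5, C → -4; maximin = -4.
Column maxima: 1 → -3, 2 → 6, 3 → 3; minimax = -3.
-4 ≠ -3, so there is no saddle point; optimal play is mixed.
A is strictly dominated by B, so General R never plays it.
2 is strictly dominated by 1 (it gives General R strictly more in every row), so General C never plays it.
On the remaining 2×2 (B, C vs 1, 3):
Let General R play B with probability p. Expected payoff against 1: (-3)p + (-4)(1−p) = p − 4; against 3: (-5)p + 3(1−p) = −8p + 3.
Setting these equal: p − 4 = −8p + 3 ⇒ 9p = 7 ⇒ p = 7/9, and the value is (1)·(7/9) − 4 = -29/9.
For General C: with q = P(1), equating B's and C's payoffs gives 2q − 5 = −7q + 3 ⇒ q = 8/9.

-29/9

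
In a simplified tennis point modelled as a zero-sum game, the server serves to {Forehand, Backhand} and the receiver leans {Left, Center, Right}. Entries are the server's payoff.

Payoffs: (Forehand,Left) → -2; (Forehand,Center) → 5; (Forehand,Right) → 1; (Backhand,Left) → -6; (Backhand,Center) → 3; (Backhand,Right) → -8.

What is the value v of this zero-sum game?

-2

Row minima: Forehand → -2, Backhand → -8; maximin = -2.
Column maxima: Left → -2, Center → 5, Right → 1; minimax = -2.
Since maximin = minimax = -2, there is a saddle point and the value is -2.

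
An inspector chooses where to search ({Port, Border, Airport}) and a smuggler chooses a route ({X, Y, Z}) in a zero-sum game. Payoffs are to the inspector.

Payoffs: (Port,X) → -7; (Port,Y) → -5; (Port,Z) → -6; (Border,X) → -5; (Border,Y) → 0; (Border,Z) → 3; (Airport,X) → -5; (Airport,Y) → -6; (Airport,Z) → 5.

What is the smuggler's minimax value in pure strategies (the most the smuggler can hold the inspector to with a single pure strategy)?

-5

Column maxima: X → -5, Y → 0, Z → 5.
The smallest of these is -5.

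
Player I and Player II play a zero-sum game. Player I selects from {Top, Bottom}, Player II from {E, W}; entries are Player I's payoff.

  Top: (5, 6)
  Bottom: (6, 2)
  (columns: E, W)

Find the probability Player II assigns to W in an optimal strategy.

1/5

Row minima: Top → 5, Bottom → 2; maximin = 5.
Column maxima: E → 6, W → 6; minimax = 6.
5 ≠ 6, so there is no saddle point; optimal play is mixed.
Let Player I play Top with probability p. Expected payoff against E: 5p + 6(1−p) = −p + 6; against W: 6p + 2(1−p) = 4p + 2.
Setting these equal: −p + 6 = 4p + 2 ⇒ −5p = -4 ⇒ p = 4/5, and the value is (-1)·(4/5) + 6 = 26/5.
For Player II: with q = P(E), equating Top's and Bottom's payoffs gives −q + 6 = 4q + 2 ⇒ q = 4/5.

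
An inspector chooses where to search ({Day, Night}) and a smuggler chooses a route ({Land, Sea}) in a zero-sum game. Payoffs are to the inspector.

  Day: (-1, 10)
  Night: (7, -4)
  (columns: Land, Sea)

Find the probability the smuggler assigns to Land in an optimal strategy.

Row minima: Day → -1, Night → -4; maximin = -1.
Column maxima: Land → 7, Sea → 10; minimax = 7.
-1 ≠ 7, so there is no saddle point; optimal play is mixed.
Let the inspector play Day with probability p. Expected payoff against Land: (-1)p + 7(1−p) = −8p + 7; against Sea: 10p + (-4)(1−p) = 14p − 4.
Setting these equal: −8p + 7 = 14p − 4 ⇒ −22p = -11 ⇒ p = 1/2, and the value is (-8)·(1/2) + 7 = 3.
For the smuggler: with q = P(Land), equating Day's and Night's payoffs gives −11q + 10 = 11q − 4 ⇒ q = 7/11.

7/11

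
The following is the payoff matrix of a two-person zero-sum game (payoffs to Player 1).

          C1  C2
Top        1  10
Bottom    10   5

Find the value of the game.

Row minima: Top → 1, Bottom → 5; maximin = 5.
Column maxima: C1 → 10, C2 → 10; minimax = 10.
5 ≠ 10, so there is no saddle point; optimal play is mixed.
Let Player 1 play Top with probability p. Expected payoff against C1: 1p + 10(1−p) = −9p + 10; against C2: 10p + 5(1−p) = 5p + 5.
Setting these equal: −9p + 10 = 5p + 5 ⇒ −14p = -5 ⇒ p = 5/14, and the value is (-9)·(5/14) + 10 = 95/14.
For Player 2: with q = P(C1), equating Top's and Bottom's payoffs gives −9q + 10 = 5q + 5 ⇒ q = 5/14.

95/14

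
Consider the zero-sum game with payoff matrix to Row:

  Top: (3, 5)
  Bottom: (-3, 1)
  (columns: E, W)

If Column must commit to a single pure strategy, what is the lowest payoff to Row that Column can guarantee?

Column maxima: E → 3, W → 5.
The smallest of these is 3.

3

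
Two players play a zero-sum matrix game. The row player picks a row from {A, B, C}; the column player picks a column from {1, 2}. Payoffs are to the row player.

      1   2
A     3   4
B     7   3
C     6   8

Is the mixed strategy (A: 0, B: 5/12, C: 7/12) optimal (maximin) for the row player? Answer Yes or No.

No

Against 1 this mix gives (5/12)·7 + (7/12)·6 = 77/12.
Against 2 this mix gives (5/12)·3 + (7/12)·8 = 71/12.
The column player will play 2, holding the row player to 71/12. Shifting weight toward the row that does better against 2 would raise this floor (the equalizing mix achieves 19/3 against both 2 and 1), so the proposed strategy is not optimal.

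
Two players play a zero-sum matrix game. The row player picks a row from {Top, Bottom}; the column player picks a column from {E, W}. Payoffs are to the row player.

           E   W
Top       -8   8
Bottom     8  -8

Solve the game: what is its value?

0

Row minima: Top → -8, Bottom → -8; maximin = -8.
Column maxima: E → 8, W → 8; minimax = 8.
-8 ≠ 8, so there is no saddle point; optimal play is mixed.
Let the row player play Top with probability p. Expected payoff against E: (-8)p + 8(1−p) = −16p + 8; against W: 8p + (-8)(1−p) = 16p − 8.
Setting these equal: −16p + 8 = 16p − 8 ⇒ −32p = -16 ⇒ p = 1/2, and the value is (-16)·(1/2) + 8 = 0.
For the column player: with q = P(E), equating Top's and Bottom's payoffs gives −16q + 8 = 16q − 8 ⇒ q = 1/2.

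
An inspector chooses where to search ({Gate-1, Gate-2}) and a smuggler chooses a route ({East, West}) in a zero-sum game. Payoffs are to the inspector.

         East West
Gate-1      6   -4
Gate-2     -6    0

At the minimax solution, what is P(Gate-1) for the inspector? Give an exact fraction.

Row minima: Gate-1 → -4, Gate-2 → -6; maximin = -4.
Column maxima: East → 6, West → 0; minimax = 0.
-4 ≠ 0, so there is no saddle point; optimal play is mixed.
Let the inspector play Gate-1 with probability p. Expected payoff against East: 6p + (-6)(1−p) = 12p − 6; against West: (-4)p + 0(1−p) = −4p.
Setting these equal: 12p − 6 = −4p ⇒ 16p = 6 ⇒ p = 3/8, and the value is (12)·(3/8) − 6 = -3/2.
For the smuggler: with q = P(East), equating Gate-1's and Gate-2's payoffs gives 10q − 4 = −6q ⇒ q = 1/4.

3/8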